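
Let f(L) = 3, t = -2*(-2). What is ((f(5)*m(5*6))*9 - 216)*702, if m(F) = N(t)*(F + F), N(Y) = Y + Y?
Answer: 8946288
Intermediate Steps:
t = 4
N(Y) = 2*Y
m(F) = 16*F (m(F) = (2*4)*(F + F) = 8*(2*F) = 16*F)
((f(5)*m(5*6))*9 - 216)*702 = ((3*(16*(5*6)))*9 - 216)*702 = ((3*(16*30))*9 - 216)*702 = ((3*480)*9 - 216)*702 = (1440*9 - 216)*702 = (12960 - 216)*702 = 12744*702 = 8946288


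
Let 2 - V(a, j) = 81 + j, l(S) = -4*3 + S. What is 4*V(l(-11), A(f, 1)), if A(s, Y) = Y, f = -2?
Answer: -320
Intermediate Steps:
l(S) = -12 + S
V(a, j) = -79 - j (V(a, j) = 2 - (81 + j) = 2 + (-81 - j) = -79 - j)
4*V(l(-11), A(f, 1)) = 4*(-79 - 1*1) = 4*(-79 - 1) = 4*(-80) = -320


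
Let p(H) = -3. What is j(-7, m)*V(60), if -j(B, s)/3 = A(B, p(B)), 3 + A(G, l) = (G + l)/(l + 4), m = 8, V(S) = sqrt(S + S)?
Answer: 78*sqrt(30) ≈ 427.22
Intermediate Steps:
V(S) = sqrt(2)*sqrt(S) (V(S) = sqrt(2*S) = sqrt(2)*sqrt(S))
A(G, l) = -3 + (G + l)/(4 + l) (A(G, l) = -3 + (G + l)/(l + 4) = -3 + (G + l)/(4 + l))
j(B, s) = 18 - 3*B (j(B, s) = -3*(-12 + B - 2*(-3))/(4 - 3) = -3*(-12 + B + 6)/1 = -3*(-6 + B) = 18 - 3*B)
j(-7, m)*V(60) = (18 - 3*(-7))*(sqrt(2)*sqrt(60)) = (18 + 21)*(sqrt(2)*(2*sqrt(15))) = 39*(2*sqrt(30)) = 78*sqrt(30)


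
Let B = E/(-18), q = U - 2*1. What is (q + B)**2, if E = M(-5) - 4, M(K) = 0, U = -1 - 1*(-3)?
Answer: 4/81 ≈ 0.049383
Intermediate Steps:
U = 2 (U = -1 + 3 = 2)
q = 0 (q = 2 - 2*1 = 2 - 2 = 0)
E = -4 (E = 0 - 4 = -4)
B = 2/9 (B = -4/(-18) = -4*(-1/18) = 2/9 ≈ 0.22222)
(q + B)**2 = (0 + 2/9)**2 = (2/9)**2 = 4/81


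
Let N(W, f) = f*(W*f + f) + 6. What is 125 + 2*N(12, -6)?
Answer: 1073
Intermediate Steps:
N(W, f) = 6 + f*(f + W*f) (N(W, f) = f*(f + W*f) + 6 = 6 + f*(f + W*f))
125 + 2*N(12, -6) = 125 + 2*(6 + (-6)² + 12*(-6)²) = 125 + 2*(6 + 36 + 12*36) = 125 + 2*(6 + 36 + 432) = 125 + 2*474 = 125 + 948 = 1073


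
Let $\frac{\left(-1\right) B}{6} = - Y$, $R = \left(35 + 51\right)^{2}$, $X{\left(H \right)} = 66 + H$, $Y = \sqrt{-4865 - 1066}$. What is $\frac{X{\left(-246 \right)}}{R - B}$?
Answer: $- \frac{332820}{13728583} - \frac{810 i \sqrt{659}}{13728583} \approx -0.024243 - 0.0015146 i$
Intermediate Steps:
$Y = 3 i \sqrt{659}$ ($Y = \sqrt{-5931} = 3 i \sqrt{659} \approx 77.013 i$)
$R = 7396$ ($R = 86^{2} = 7396$)
$B = 18 i \sqrt{659}$ ($B = - 6 \left(- 3 i \sqrt{659}\right) = 18 i \sqrt{659} \approx 462.08 i$)
$\frac{X{\left(-246 \right)}}{R - B} = \frac{66 - 246}{7396 - 18 i \sqrt{659}} = - \frac{180}{7396 - 18 i \sqrt{659}}$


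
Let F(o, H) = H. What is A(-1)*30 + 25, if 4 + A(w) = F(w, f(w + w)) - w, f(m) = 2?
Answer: -5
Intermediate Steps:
A(w) = -2 - w (A(w) = -4 + (2 - w) = -2 - w)
A(-1)*30 + 25 = (-2 - 1*(-1))*30 + 25 = (-2 + 1)*30 + 25 = -1*30 + 25 = -30 + 25 = -5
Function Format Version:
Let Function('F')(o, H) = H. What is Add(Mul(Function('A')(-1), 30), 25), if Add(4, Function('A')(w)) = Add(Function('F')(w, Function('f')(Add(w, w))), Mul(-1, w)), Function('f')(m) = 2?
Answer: -5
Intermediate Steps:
Function('A')(w) = Add(-2, Mul(-1, w)) (Function('A')(w) = Add(-4, Add(2, Mul(-1, w))) = Add(-2, Mul(-1, w)))
Add(Mul(Function('A')(-1), 30), 25) = Add(Mul(Add(-2, Mul(-1, -1)), 30), 25) = Add(Mul(Add(-2, 1), 30), 25) = Add(Mul(-1, 30), 25) = Add(-30, 25) = -5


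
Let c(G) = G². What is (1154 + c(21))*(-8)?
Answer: -12760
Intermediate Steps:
(1154 + c(21))*(-8) = (1154 + 21²)*(-8) = (1154 + 441)*(-8) = 1595*(-8) = -12760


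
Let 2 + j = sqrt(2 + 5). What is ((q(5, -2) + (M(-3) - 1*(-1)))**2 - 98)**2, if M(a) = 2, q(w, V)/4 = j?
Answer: 12721 - 3120*sqrt(7) ≈ 4466.3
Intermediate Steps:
j = -2 + sqrt(7) (j = -2 + sqrt(2 + 5) = -2 + sqrt(7) ≈ 0.64575)
q(w, V) = -8 + 4*sqrt(7) (q(w, V) = 4*(-2 + sqrt(7)) = -8 + 4*sqrt(7))
((q(5, -2) + (M(-3) - 1*(-1)))**2 - 98)**2 = (((-8 + 4*sqrt(7)) + (2 - 1*(-1)))**2 - 98)**2 = (((-8 + 4*sqrt(7)) + (2 + 1))**2 - 98)**2 = (((-8 + 4*sqrt(7)) + 3)**2 - 98)**2 = ((-5 + 4*sqrt(7))**2 - 98)**2 = (-98 + (-5 + 4*sqrt(7))**2)**2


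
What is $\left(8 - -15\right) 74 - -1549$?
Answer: $3251$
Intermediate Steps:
$\left(8 - -15\right) 74 - -1549 = \left(8 + 15\right) 74 + 1549 = 23 \cdot 74 + 1549 = 1702 + 1549 = 3251$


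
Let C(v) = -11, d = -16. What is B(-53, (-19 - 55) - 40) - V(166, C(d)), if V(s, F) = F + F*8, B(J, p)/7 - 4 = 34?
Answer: 365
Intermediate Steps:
B(J, p) = 266 (B(J, p) = 28 + 7*34 = 28 + 238 = 266)
V(s, F) = 9*F (V(s, F) = F + 8*F = 9*F)
B(-53, (-19 - 55) - 40) - V(166, C(d)) = 266 - 9*(-11) = 266 - 1*(-99) = 266 + 99 = 365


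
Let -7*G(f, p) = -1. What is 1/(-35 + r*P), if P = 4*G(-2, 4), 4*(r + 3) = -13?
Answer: -7/270 ≈ -0.025926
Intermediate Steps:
r = -25/4 (r = -3 + (¼)*(-13) = -3 - 13/4 = -25/4 ≈ -6.2500)
G(f, p) = ⅐ (G(f, p) = -⅐*(-1) = ⅐)
P = 4/7 (P = 4*(⅐) = 4/7 ≈ 0.57143)
1/(-35 + r*P) = 1/(-35 - 25/4*4/7) = 1/(-35 - 25/7) = 1/(-270/7) = -7/270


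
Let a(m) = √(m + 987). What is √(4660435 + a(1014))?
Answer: √(4660435 + √2001) ≈ 2158.8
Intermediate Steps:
a(m) = √(987 + m)
√(4660435 + a(1014)) = √(4660435 + √(987 + 1014)) = √(4660435 + √2001)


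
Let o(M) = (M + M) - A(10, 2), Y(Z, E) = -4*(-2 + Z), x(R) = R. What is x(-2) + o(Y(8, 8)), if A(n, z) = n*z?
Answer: -70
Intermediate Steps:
Y(Z, E) = 8 - 4*Z
o(M) = -20 + 2*M (o(M) = (M + M) - 10*2 = 2*M - 1*20 = 2*M - 20 = -20 + 2*M)
x(-2) + o(Y(8, 8)) = -2 + (-20 + 2*(8 - 4*8)) = -2 + (-20 + 2*(8 - 32)) = -2 + (-20 + 2*(-24)) = -2 + (-20 - 48) = -2 - 68 = -70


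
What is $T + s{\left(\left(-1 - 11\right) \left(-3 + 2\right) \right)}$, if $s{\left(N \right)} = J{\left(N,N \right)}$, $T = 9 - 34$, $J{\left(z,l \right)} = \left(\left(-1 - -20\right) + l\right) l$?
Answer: $347$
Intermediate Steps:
$J{\left(z,l \right)} = l \left(19 + l\right)$ ($J{\left(z,l \right)} = \left(\left(-1 + 20\right) + l\right) l = \left(19 + l\right) l = l \left(19 + l\right)$)
$T = -25$
$s{\left(N \right)} = N \left(19 + N\right)$
$T + s{\left(\left(-1 - 11\right) \left(-3 + 2\right) \right)} = -25 + \left(-1 - 11\right) \left(-3 + 2\right) \left(19 + \left(-1 - 11\right) \left(-3 + 2\right)\right) = -25 + \left(-12\right) \left(-1\right) \left(19 - -12\right) = -25 + 12 \left(19 + 12\right) = -25 + 12 \cdot 31 = -25 + 372 = 347$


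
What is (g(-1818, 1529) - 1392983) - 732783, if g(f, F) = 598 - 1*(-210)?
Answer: -2124958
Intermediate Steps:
g(f, F) = 808 (g(f, F) = 598 + 210 = 808)
(g(-1818, 1529) - 1392983) - 732783 = (808 - 1392983) - 732783 = -1392175 - 732783 = -2124958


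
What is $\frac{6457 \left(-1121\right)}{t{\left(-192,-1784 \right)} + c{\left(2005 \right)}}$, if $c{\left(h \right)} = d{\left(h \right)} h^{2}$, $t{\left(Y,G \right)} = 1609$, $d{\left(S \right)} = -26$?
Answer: $\frac{658027}{9501731} \approx 0.069253$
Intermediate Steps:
$c{\left(h \right)} = - 26 h^{2}$
$\frac{6457 \left(-1121\right)}{t{\left(-192,-1784 \right)} + c{\left(2005 \right)}} = \frac{6457 \left(-1121\right)}{1609 - 26 \cdot 2005^{2}} = - \frac{7238297}{1609 - 104520650} = - \frac{7238297}{-104519041} = \left(-7238297\right) \left(- \frac{1}{104519041}\right) = \frac{658027}{9501731}$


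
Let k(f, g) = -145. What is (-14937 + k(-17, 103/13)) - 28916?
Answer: -43998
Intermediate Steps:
(-14937 + k(-17, 103/13)) - 28916 = (-14937 - 145) - 28916 = -15082 - 28916 = -43998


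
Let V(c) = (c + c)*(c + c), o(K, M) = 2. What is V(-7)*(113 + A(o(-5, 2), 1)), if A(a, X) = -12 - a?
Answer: 19404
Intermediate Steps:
V(c) = 4*c² (V(c) = (2*c)*(2*c) = 4*c²)
V(-7)*(113 + A(o(-5, 2), 1)) = (4*(-7)²)*(113 + (-12 - 1*2)) = (4*49)*(113 + (-12 - 2)) = 196*(113 - 14) = 196*99 = 19404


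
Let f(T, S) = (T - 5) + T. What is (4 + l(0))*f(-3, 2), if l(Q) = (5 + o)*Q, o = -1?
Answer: -44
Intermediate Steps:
f(T, S) = -5 + 2*T (f(T, S) = (-5 + T) + T = -5 + 2*T)
l(Q) = 4*Q (l(Q) = (5 - 1)*Q = 4*Q)
(4 + l(0))*f(-3, 2) = (4 + 4*0)*(-5 + 2*(-3)) = (4 + 0)*(-5 - 6) = 4*(-11) = -44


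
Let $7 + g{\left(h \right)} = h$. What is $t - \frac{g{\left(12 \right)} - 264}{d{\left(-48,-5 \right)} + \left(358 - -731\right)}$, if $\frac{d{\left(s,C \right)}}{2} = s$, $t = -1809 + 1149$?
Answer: $- \frac{655121}{993} \approx -659.74$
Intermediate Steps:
$t = -660$
$d{\left(s,C \right)} = 2 s$
$g{\left(h \right)} = -7 + h$
$t - \frac{g{\left(12 \right)} - 264}{d{\left(-48,-5 \right)} + \left(358 - -731\right)} = -660 - \frac{\left(-7 + 12\right) - 264}{2 \left(-48\right) + \left(358 - -731\right)} = -660 - \frac{5 - 264}{-96 + \left(358 + 731\right)} = -660 - - \frac{259}{-96 + 1089} = -660 - - \frac{259}{993} = -660 + \frac{259}{993} = - \frac{655121}{993}$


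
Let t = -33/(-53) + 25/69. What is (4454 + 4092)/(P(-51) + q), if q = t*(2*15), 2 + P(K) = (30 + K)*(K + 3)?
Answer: 5208787/631167 ≈ 8.2526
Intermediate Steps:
P(K) = -2 + (3 + K)*(30 + K) (P(K) = -2 + (30 + K)*(K + 3) = -2 + (30 + K)*(3 + K) = -2 + (3 + K)*(30 + K))
t = 3602/3657 (t = -33*(-1/53) + 25*(1/69) = 33/53 + 25/69 = 3602/3657 ≈ 0.98496)
q = 36020/1219 (q = 3602*(2*15)/3657 = (3602/3657)*30 = 36020/1219 ≈ 29.549)
(4454 + 4092)/(P(-51) + q) = (4454 + 4092)/((88 + (-51)**2 + 33*(-51)) + 36020/1219) = 8546/((88 + 2601 - 1683) + 36020/1219) = 8546/(1006 + 36020/1219) = 8546/(1262334/1219) = 8546*(1219/1262334) = 5208787/631167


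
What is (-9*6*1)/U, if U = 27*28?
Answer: -1/14 ≈ -0.071429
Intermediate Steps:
U = 756
(-9*6*1)/U = (-9*6*1)/756 = -54*1*(1/756) = -54*1/756 = -1/14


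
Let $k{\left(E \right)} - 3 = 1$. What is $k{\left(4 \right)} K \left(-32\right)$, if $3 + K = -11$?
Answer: $1792$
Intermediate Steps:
$K = -14$ ($K = -3 - 11 = -14$)
$k{\left(E \right)} = 4$ ($k{\left(E \right)} = 3 + 1 = 4$)
$k{\left(4 \right)} K \left(-32\right) = 4 \left(-14\right) \left(-32\right) = \left(-56\right) \left(-32\right) = 1792$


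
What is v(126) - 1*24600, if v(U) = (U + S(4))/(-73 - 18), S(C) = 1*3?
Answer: -2238729/91 ≈ -24601.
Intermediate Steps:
S(C) = 3
v(U) = -3/91 - U/91 (v(U) = (U + 3)/(-73 - 18) = (3 + U)/(-91) = (3 + U)*(-1/91) = -3/91 - U/91)
v(126) - 1*24600 = (-3/91 - 1/91*126) - 1*24600 = (-3/91 - 18/13) - 24600 = -129/91 - 24600 = -2238729/91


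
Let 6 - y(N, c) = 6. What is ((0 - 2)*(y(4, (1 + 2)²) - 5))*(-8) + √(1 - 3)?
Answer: -80 + I*√2 ≈ -80.0 + 1.4142*I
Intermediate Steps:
y(N, c) = 0 (y(N, c) = 6 - 1*6 = 6 - 6 = 0)
((0 - 2)*(y(4, (1 + 2)²) - 5))*(-8) + √(1 - 3) = ((0 - 2)*(0 - 5))*(-8) + √(1 - 3) = -2*(-5)*(-8) + √(-2) = 10*(-8) + I*√2 = -80 + I*√2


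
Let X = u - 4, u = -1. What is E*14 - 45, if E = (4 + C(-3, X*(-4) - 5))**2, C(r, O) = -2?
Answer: 11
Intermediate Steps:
X = -5 (X = -1 - 4 = -5)
E = 4 (E = (4 - 2)**2 = 2**2 = 4)
E*14 - 45 = 4*14 - 45 = 56 - 45 = 11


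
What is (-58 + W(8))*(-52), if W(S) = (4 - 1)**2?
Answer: 2548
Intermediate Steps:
W(S) = 9 (W(S) = 3**2 = 9)
(-58 + W(8))*(-52) = (-58 + 9)*(-52) = -49*(-52) = 2548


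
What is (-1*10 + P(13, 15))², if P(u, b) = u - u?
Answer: 100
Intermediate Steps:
P(u, b) = 0
(-1*10 + P(13, 15))² = (-1*10 + 0)² = (-10 + 0)² = (-10)² = 100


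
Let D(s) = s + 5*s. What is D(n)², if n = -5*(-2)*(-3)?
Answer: 32400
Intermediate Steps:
n = -30 (n = 10*(-3) = -30)
D(s) = 6*s
D(n)² = (6*(-30))² = (-180)² = 32400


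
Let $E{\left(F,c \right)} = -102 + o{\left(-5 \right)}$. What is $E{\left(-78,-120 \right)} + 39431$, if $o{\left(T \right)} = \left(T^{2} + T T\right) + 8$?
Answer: $39387$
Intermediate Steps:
$o{\left(T \right)} = 8 + 2 T^{2}$ ($o{\left(T \right)} = \left(T^{2} + T^{2}\right) + 8 = 2 T^{2} + 8 = 8 + 2 T^{2}$)
$E{\left(F,c \right)} = -44$ ($E{\left(F,c \right)} = -102 + \left(8 + 2 \left(-5\right)^{2}\right) = -102 + \left(8 + 2 \cdot 25\right) = -102 + \left(8 + 50\right) = -102 + 58 = -44$)
$E{\left(-78,-120 \right)} + 39431 = -44 + 39431 = 39387$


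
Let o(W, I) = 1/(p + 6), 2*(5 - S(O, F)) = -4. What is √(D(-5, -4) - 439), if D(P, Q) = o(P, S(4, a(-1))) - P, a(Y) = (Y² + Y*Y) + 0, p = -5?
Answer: I*√433 ≈ 20.809*I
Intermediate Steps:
a(Y) = 2*Y² (a(Y) = (Y² + Y²) + 0 = 2*Y² + 0 = 2*Y²)
S(O, F) = 7 (S(O, F) = 5 - ½*(-4) = 5 + 2 = 7)
o(W, I) = 1 (o(W, I) = 1/(-5 + 6) = 1/1 = 1)
D(P, Q) = 1 - P
√(D(-5, -4) - 439) = √((1 - 1*(-5)) - 439) = √((1 + 5) - 439) = √(6 - 439) = √(-433) = I*√433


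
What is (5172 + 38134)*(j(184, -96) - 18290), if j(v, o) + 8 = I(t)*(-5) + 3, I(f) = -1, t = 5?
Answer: -792066740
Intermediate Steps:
j(v, o) = 0 (j(v, o) = -8 + (-1*(-5) + 3) = -8 + (5 + 3) = -8 + 8 = 0)
(5172 + 38134)*(j(184, -96) - 18290) = (5172 + 38134)*(0 - 18290) = 43306*(-18290) = -792066740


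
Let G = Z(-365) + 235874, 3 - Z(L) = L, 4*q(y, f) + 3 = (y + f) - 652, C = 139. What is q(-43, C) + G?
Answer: 944409/4 ≈ 2.3610e+5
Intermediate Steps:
q(y, f) = -655/4 + f/4 + y/4 (q(y, f) = -3/4 + ((y + f) - 652)/4 = -3/4 + ((f + y) - 652)/4 = -3/4 + (-652 + f + y)/4 = -3/4 + (-163 + f/4 + y/4) = -655/4 + f/4 + y/4)
Z(L) = 3 - L
G = 236242 (G = (3 - 1*(-365)) + 235874 = (3 + 365) + 235874 = 368 + 235874 = 236242)
q(-43, C) + G = (-655/4 + (1/4)*139 + (1/4)*(-43)) + 236242 = (-655/4 + 139/4 - 43/4) + 236242 = -559/4 + 236242 = 944409/4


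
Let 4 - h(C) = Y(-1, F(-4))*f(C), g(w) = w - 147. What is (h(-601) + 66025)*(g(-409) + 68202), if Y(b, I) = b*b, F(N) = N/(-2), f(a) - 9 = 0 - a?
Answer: 4425333674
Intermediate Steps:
g(w) = -147 + w
f(a) = 9 - a (f(a) = 9 + (0 - a) = 9 - a)
F(N) = -N/2 (F(N) = N*(-½) = -N/2)
Y(b, I) = b²
h(C) = -5 + C (h(C) = 4 - (-1)²*(9 - C) = 4 - (9 - C) = 4 + (-9 + C) = -5 + C)
(h(-601) + 66025)*(g(-409) + 68202) = ((-5 - 601) + 66025)*((-147 - 409) + 68202) = (-606 + 66025)*(-556 + 68202) = 65419*67646 = 4425333674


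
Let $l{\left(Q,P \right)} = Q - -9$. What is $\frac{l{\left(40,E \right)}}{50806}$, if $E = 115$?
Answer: $\frac{7}{7258} \approx 0.00096445$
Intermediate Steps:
$l{\left(Q,P \right)} = 9 + Q$ ($l{\left(Q,P \right)} = Q + 9 = 9 + Q$)
$\frac{l{\left(40,E \right)}}{50806} = \frac{9 + 40}{50806} = 49 \cdot \frac{1}{50806} = \frac{7}{7258}$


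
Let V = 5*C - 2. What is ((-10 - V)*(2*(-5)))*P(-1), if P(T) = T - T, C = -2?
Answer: 0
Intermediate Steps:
V = -12 (V = 5*(-2) - 2 = -10 - 2 = -12)
P(T) = 0
((-10 - V)*(2*(-5)))*P(-1) = ((-10 - 1*(-12))*(2*(-5)))*0 = ((-10 + 12)*(-10))*0 = (2*(-10))*0 = -20*0 = 0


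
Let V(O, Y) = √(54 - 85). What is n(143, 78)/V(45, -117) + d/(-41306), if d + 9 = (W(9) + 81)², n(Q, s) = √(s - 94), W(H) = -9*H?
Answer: 9/41306 + 4*√31/31 ≈ 0.71864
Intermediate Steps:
n(Q, s) = √(-94 + s)
V(O, Y) = I*√31 (V(O, Y) = √(-31) = I*√31)
d = -9 (d = -9 + (-9*9 + 81)² = -9 + (-81 + 81)² = -9 + 0² = -9 + 0 = -9)
n(143, 78)/V(45, -117) + d/(-41306) = √(-94 + 78)/((I*√31)) - 9/(-41306) = √(-16)*(-I*√31/31) - 9*(-1/41306) = (4*I)*(-I*√31/31) + 9/41306 = 4*√31/31 + 9/41306 = 9/41306 + 4*√31/31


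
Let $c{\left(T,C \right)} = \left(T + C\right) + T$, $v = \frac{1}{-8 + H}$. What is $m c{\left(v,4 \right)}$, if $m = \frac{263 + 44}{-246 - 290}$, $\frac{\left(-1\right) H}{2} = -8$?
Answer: $- \frac{5219}{2144} \approx -2.4342$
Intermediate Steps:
$H = 16$ ($H = \left(-2\right) \left(-8\right) = 16$)
$v = \frac{1}{8}$ ($v = \frac{1}{-8 + 16} = \frac{1}{8} \approx 0.125$)
$c{\left(T,C \right)} = C + 2 T$ ($c{\left(T,C \right)} = \left(C + T\right) + T = C + 2 T$)
$m = - \frac{307}{536}$ ($m = \frac{307}{-536} = 307 \left(- \frac{1}{536}\right) = - \frac{307}{536} \approx -0.57276$)
$m c{\left(v,4 \right)} = - \frac{307 \left(4 + 2 \cdot \frac{1}{8}\right)}{536} = - \frac{307 \left(4 + \frac{1}{4}\right)}{536} = \left(- \frac{307}{536}\right) \frac{17}{4} = - \frac{5219}{2144}$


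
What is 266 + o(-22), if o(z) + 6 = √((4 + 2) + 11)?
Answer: 260 + √17 ≈ 264.12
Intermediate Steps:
o(z) = -6 + √17 (o(z) = -6 + √((4 + 2) + 11) = -6 + √(6 + 11) = -6 + √17)
266 + o(-22) = 266 + (-6 + √17) = 260 + √17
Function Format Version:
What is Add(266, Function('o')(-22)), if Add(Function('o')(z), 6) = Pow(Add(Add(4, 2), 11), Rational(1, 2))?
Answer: Add(260, Pow(17, Rational(1, 2))) ≈ 264.12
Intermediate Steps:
Function('o')(z) = Add(-6, Pow(17, Rational(1, 2))) (Function('o')(z) = Add(-6, Pow(Add(Add(4, 2), 11), Rational(1, 2))) = Add(-6, Pow(Add(6, 11), Rational(1, 2))) = Add(-6, Pow(17, Rational(1, 2))))
Add(266, Function('o')(-22)) = Add(266, Add(-6, Pow(17, Rational(1, 2)))) = Add(260, Pow(17, Rational(1, 2)))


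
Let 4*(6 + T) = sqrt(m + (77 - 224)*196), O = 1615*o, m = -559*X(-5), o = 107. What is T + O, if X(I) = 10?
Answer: 172799 + I*sqrt(34402)/4 ≈ 1.728e+5 + 46.369*I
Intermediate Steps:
m = -5590 (m = -559*10 = -5590)
O = 172805 (O = 1615*107 = 172805)
T = -6 + I*sqrt(34402)/4 (T = -6 + sqrt(-5590 + (77 - 224)*196)/4 = -6 + sqrt(-5590 - 147*196)/4 = -6 + sqrt(-5590 - 28812)/4 = -6 + sqrt(-34402)/4 = -6 + (I*sqrt(34402))/4 = -6 + I*sqrt(34402)/4 ≈ -6.0 + 46.369*I)
T + O = (-6 + I*sqrt(34402)/4) + 172805 = 172799 + I*sqrt(34402)/4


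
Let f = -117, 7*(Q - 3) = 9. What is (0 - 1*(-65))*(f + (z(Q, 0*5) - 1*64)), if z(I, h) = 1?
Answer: -11700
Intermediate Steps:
Q = 30/7 (Q = 3 + (⅐)*9 = 3 + 9/7 = 30/7 ≈ 4.2857)
(0 - 1*(-65))*(f + (z(Q, 0*5) - 1*64)) = (0 - 1*(-65))*(-117 + (1 - 1*64)) = (0 + 65)*(-117 + (1 - 64)) = 65*(-117 - 63) = 65*(-180) = -11700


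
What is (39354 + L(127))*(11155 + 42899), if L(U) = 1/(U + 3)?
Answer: 10636207659/5 ≈ 2.1272e+9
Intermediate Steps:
L(U) = 1/(3 + U)
(39354 + L(127))*(11155 + 42899) = (39354 + 1/(3 + 127))*(11155 + 42899) = (39354 + 1/130)*54054 = (5116021/130)*54054 = 10636207659/5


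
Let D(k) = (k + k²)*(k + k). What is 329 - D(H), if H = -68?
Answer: 619945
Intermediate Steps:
D(k) = 2*k*(k + k²) (D(k) = (k + k²)*(2*k) = 2*k*(k + k²))
329 - D(H) = 329 - 2*(-68)²*(1 - 68) = 329 - 2*4624*(-67) = 329 - 1*(-619616) = 329 + 619616 = 619945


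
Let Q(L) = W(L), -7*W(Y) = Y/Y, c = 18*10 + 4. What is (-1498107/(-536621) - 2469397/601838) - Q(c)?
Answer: -2641629058699/2260712365786 ≈ -1.1685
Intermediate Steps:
c = 184 (c = 180 + 4 = 184)
W(Y) = -⅐ (W(Y) = -Y/(7*Y) = -⅐*1 = -⅐)
Q(L) = -⅐
(-1498107/(-536621) - 2469397/601838) - Q(c) = (-1498107/(-536621) - 2469397/601838) - 1*(-⅐) = (-1498107*(-1/536621) - 2469397*1/601838) + ⅐ = (1498107/536621 - 2469397/601838) + ⅐ = -423512566871/322958909398 + ⅐ = -2641629058699/2260712365786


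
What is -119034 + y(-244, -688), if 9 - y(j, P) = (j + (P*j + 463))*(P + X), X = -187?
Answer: 146960600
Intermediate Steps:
y(j, P) = 9 - (-187 + P)*(463 + j + P*j) (y(j, P) = 9 - (j + (P*j + 463))*(P - 187) = 9 - (j + (463 + P*j))*(-187 + P) = 9 - (463 + j + P*j)*(-187 + P) = 9 - (-187 + P)*(463 + j + P*j))
-119034 + y(-244, -688) = -119034 + (86590 - 463*(-688) + 187*(-244) - 1*(-244)*(-688)² + 186*(-688)*(-244)) = -119034 + (86590 + 318544 - 45628 - 1*(-244)*473344 + 31224192) = -119034 + (86590 + 318544 - 45628 + 115495936 + 31224192) = -119034 + 147079634 = 146960600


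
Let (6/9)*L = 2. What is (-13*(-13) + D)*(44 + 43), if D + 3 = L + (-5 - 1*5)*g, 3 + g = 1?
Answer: 16443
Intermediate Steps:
L = 3 (L = (3/2)*2 = 3)
g = -2 (g = -3 + 1 = -2)
D = 20 (D = -3 + (3 + (-5 - 1*5)*(-2)) = -3 + (3 + (-5 - 5)*(-2)) = -3 + (3 - 10*(-2)) = -3 + (3 + 20) = -3 + 23 = 20)
(-13*(-13) + D)*(44 + 43) = (-13*(-13) + 20)*(44 + 43) = (169 + 20)*87 = 189*87 = 16443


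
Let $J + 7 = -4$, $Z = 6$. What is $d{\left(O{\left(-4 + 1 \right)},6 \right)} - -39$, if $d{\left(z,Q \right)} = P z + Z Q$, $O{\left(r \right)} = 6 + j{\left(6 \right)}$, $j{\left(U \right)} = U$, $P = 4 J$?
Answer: $-453$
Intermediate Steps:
$J = -11$ ($J = -7 - 4 = -11$)
$P = -44$ ($P = 4 \left(-11\right) = -44$)
$O{\left(r \right)} = 12$ ($O{\left(r \right)} = 6 + 6 = 12$)
$d{\left(z,Q \right)} = - 44 z + 6 Q$
$d{\left(O{\left(-4 + 1 \right)},6 \right)} - -39 = \left(\left(-44\right) 12 + 6 \cdot 6\right) - -39 = \left(-528 + 36\right) + 39 = -492 + 39 = -453$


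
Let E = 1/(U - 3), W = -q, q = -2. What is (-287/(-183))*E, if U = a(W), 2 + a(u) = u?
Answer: -287/549 ≈ -0.52277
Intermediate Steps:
W = 2 (W = -1*(-2) = 2)
a(u) = -2 + u
U = 0 (U = -2 + 2 = 0)
E = -⅓ (E = 1/(0 - 3) = 1/(-3) = -⅓ ≈ -0.33333)
(-287/(-183))*E = -287/(-183)*(-⅓) = -287*(-1/183)*(-⅓) = (287/183)*(-⅓) = -287/549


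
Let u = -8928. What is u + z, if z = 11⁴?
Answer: 5713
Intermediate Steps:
z = 14641
u + z = -8928 + 14641 = 5713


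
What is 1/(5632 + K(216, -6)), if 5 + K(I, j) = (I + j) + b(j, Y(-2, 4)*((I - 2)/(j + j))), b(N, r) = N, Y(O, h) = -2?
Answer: 1/5831 ≈ 0.00017150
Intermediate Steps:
K(I, j) = -5 + I + 2*j (K(I, j) = -5 + ((I + j) + j) = -5 + (I + 2*j) = -5 + I + 2*j)
1/(5632 + K(216, -6)) = 1/(5632 + (-5 + 216 + 2*(-6))) = 1/(5632 + (-5 + 216 - 12)) = 1/(5632 + 199) = 1/5831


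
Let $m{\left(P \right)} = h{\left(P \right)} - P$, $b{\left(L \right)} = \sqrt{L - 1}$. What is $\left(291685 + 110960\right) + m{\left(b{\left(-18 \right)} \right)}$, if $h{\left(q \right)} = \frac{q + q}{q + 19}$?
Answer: $\frac{2 \left(- 3825137 i + 201314 \sqrt{19}\right)}{\sqrt{19} - 19 i} \approx 4.0265 \cdot 10^{5} - 3.923 i$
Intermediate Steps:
$h{\left(q \right)} = \frac{2 q}{19 + q}$
$b{\left(L \right)} = \sqrt{-1 + L}$
$m{\left(P \right)} = - P + \frac{2 P}{19 + P}$ ($m{\left(P \right)} = \frac{2 P}{19 + P} - P = - P + \frac{2 P}{19 + P}$)
$\left(291685 + 110960\right) + m{\left(b{\left(-18 \right)} \right)} = \left(291685 + 110960\right) + \frac{\sqrt{-1 - 18} \left(-17 - \sqrt{-1 - 18}\right)}{19 + \sqrt{-1 - 18}} = 402645 + \frac{\sqrt{-19} \left(-17 - \sqrt{-19}\right)}{19 + \sqrt{-19}} = 402645 + \frac{i \sqrt{19} \left(-17 - i \sqrt{19}\right)}{19 + i \sqrt{19}}$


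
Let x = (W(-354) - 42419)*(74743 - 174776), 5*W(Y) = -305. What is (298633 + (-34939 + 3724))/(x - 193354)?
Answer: 133709/2124604243 ≈ 6.2934e-5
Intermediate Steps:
W(Y) = -61 (W(Y) = (⅕)*(-305) = -61)
x = 4249401840 (x = (-61 - 42419)*(74743 - 174776) = -42480*(-100033) = 4249401840)
(298633 + (-34939 + 3724))/(x - 193354) = (298633 + (-34939 + 3724))/(4249401840 - 193354) = (298633 - 31215)/4249208486 = 267418*(1/4249208486) = 133709/2124604243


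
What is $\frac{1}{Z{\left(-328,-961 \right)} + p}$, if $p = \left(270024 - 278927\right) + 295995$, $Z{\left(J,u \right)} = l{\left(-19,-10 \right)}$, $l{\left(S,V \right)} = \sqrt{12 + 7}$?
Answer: $\frac{287092}{82421816445} - \frac{\sqrt{19}}{82421816445} \approx 3.4832 \cdot 10^{-6}$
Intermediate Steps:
$l{\left(S,V \right)} = \sqrt{19}$
$Z{\left(J,u \right)} = \sqrt{19}$
$p = 287092$ ($p = -8903 + 295995 = 287092$)
$\frac{1}{Z{\left(-328,-961 \right)} + p} = \frac{1}{\sqrt{19} + 287092} = \frac{1}{287092 + \sqrt{19}}$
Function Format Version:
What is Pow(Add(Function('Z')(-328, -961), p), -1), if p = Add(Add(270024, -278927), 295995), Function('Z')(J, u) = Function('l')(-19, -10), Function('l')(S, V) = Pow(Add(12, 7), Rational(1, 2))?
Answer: Add(Rational(287092, 82421816445), Mul(Rational(-1, 82421816445), Pow(19, Rational(1, 2)))) ≈ 3.4832e-6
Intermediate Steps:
Function('l')(S, V) = Pow(19, Rational(1, 2))
Function('Z')(J, u) = Pow(19, Rational(1, 2))
p = 287092 (p = Add(-8903, 295995) = 287092)
Pow(Add(Function('Z')(-328, -961), p), -1) = Pow(Add(Pow(19, Rational(1, 2)), 287092), -1) = Pow(Add(287092, Pow(19, Rational(1, 2))), -1)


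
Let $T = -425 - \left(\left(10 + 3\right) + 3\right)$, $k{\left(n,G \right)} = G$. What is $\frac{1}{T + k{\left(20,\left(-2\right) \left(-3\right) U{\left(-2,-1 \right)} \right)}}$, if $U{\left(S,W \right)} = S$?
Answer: $- \frac{1}{453} \approx -0.0022075$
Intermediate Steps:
$T = -441$ ($T = -425 - \left(13 + 3\right) = -425 - 16 = -441$)
$\frac{1}{T + k{\left(20,\left(-2\right) \left(-3\right) U{\left(-2,-1 \right)} \right)}} = \frac{1}{-441 + \left(-2\right) \left(-3\right) \left(-2\right)} = \frac{1}{-441 + 6 \left(-2\right)} = \frac{1}{-441 - 12} = \frac{1}{-453} = - \frac{1}{453}$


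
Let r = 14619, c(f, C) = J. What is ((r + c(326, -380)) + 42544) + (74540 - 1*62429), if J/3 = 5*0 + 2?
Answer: 69280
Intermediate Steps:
J = 6 (J = 3*(5*0 + 2) = 3*(0 + 2) = 3*2 = 6)
c(f, C) = 6
((r + c(326, -380)) + 42544) + (74540 - 1*62429) = ((14619 + 6) + 42544) + (74540 - 1*62429) = (14625 + 42544) + (74540 - 62429) = 57169 + 12111 = 69280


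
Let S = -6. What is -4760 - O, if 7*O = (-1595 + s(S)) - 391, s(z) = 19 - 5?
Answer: -31348/7 ≈ -4478.3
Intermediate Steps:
s(z) = 14
O = -1972/7 (O = ((-1595 + 14) - 391)/7 = (-1581 - 391)/7 = (⅐)*(-1972) = -1972/7 ≈ -281.71)
-4760 - O = -4760 - 1*(-1972/7) = -4760 + 1972/7 = -31348/7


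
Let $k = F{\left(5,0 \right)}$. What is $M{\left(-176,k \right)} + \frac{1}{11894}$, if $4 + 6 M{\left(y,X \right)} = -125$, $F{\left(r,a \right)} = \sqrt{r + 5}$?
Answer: $- \frac{127860}{5947} \approx -21.5$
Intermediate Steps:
$F{\left(r,a \right)} = \sqrt{5 + r}$
$k = \sqrt{10}$ ($k = \sqrt{5 + 5} = \sqrt{10} \approx 3.1623$)
$M{\left(y,X \right)} = - \frac{43}{2}$ ($M{\left(y,X \right)} = - \frac{2}{3} + \frac{1}{6} \left(-125\right) = - \frac{2}{3} - \frac{125}{6} = - \frac{43}{2}$)
$M{\left(-176,k \right)} + \frac{1}{11894} = - \frac{43}{2} + \frac{1}{11894} = - \frac{127860}{5947}$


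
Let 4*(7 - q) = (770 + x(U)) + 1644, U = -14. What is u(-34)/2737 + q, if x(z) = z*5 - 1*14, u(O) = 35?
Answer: -450031/782 ≈ -575.49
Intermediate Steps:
x(z) = -14 + 5*z (x(z) = 5*z - 14 = -14 + 5*z)
q = -1151/2 (q = 7 - ((770 + (-14 + 5*(-14))) + 1644)/4 = 7 - ((770 + (-14 - 70)) + 1644)/4 = 7 - ((770 - 84) + 1644)/4 = 7 - (686 + 1644)/4 = 7 - ¼*2330 = 7 - 1165/2 = -1151/2 ≈ -575.50)
u(-34)/2737 + q = 35/2737 - 1151/2 = 35*(1/2737) - 1151/2 = 5/391 - 1151/2 = -450031/782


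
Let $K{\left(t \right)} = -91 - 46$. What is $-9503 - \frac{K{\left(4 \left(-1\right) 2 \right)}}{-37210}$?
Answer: $- \frac{353606767}{37210} \approx -9503.0$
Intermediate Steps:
$K{\left(t \right)} = -137$
$-9503 - \frac{K{\left(4 \left(-1\right) 2 \right)}}{-37210} = -9503 - - \frac{137}{-37210} = -9503 - \left(-137\right) \left(- \frac{1}{37210}\right) = -9503 - \frac{137}{37210} = - \frac{353606767}{37210}$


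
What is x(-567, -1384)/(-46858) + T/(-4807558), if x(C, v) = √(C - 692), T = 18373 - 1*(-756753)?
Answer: -387563/2403779 - I*√1259/46858 ≈ -0.16123 - 0.00075723*I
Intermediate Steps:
T = 775126 (T = 18373 + 756753 = 775126)
x(C, v) = √(-692 + C)
x(-567, -1384)/(-46858) + T/(-4807558) = √(-692 - 567)/(-46858) + 775126/(-4807558) = √(-1259)*(-1/46858) + 775126*(-1/4807558) = (I*√1259)*(-1/46858) - 387563/2403779 = -I*√1259/46858 - 387563/2403779 = -387563/2403779 - I*√1259/46858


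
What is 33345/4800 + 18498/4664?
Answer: 2035929/186560 ≈ 10.913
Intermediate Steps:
33345/4800 + 18498/4664 = 33345*(1/4800) + 18498*(1/4664) = 2223/320 + 9249/2332 = 2035929/186560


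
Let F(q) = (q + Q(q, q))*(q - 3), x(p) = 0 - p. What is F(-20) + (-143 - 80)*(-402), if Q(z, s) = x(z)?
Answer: 89646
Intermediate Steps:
x(p) = -p
Q(z, s) = -z
F(q) = 0 (F(q) = (q - q)*(q - 3) = 0*(-3 + q) = 0)
F(-20) + (-143 - 80)*(-402) = 0 + (-143 - 80)*(-402) = 0 - 223*(-402) = 0 + 89646 = 89646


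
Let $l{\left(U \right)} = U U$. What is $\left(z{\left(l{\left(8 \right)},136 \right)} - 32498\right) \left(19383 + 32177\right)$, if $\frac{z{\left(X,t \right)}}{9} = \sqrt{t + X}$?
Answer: $-1675596880 + 4640400 \sqrt{2} \approx -1.669 \cdot 10^{9}$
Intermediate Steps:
$l{\left(U \right)} = U^{2}$
$z{\left(X,t \right)} = 9 \sqrt{X + t}$ ($z{\left(X,t \right)} = 9 \sqrt{t + X} = 9 \sqrt{X + t}$)
$\left(z{\left(l{\left(8 \right)},136 \right)} - 32498\right) \left(19383 + 32177\right) = \left(9 \sqrt{8^{2} + 136} - 32498\right) \left(19383 + 32177\right) = \left(9 \sqrt{64 + 136} - 32498\right) 51560 = \left(9 \sqrt{200} - 32498\right) 51560 = \left(9 \cdot 10 \sqrt{2} - 32498\right) 51560 = \left(90 \sqrt{2} - 32498\right) 51560 = \left(-32498 + 90 \sqrt{2}\right) 51560 = -1675596880 + 4640400 \sqrt{2}$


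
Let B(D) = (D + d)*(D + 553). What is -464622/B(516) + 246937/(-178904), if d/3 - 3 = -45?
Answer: -31012206493/12431144440 ≈ -2.4947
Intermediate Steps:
d = -126 (d = 9 + 3*(-45) = 9 - 135 = -126)
B(D) = (-126 + D)*(553 + D) (B(D) = (D - 126)*(D + 553) = (-126 + D)*(553 + D))
-464622/B(516) + 246937/(-178904) = -464622/(-69678 + 516² + 427*516) + 246937/(-178904) = -464622/(-69678 + 266256 + 220332) + 246937*(-1/178904) = -464622/416910 - 246937/178904 = -464622*1/416910 - 246937/178904 = -77437/69485 - 246937/178904 = -31012206493/12431144440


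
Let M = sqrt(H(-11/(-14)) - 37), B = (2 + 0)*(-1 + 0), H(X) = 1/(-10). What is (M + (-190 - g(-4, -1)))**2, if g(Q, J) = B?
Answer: (1880 - I*sqrt(3710))**2/100 ≈ 35307.0 - 2290.2*I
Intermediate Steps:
H(X) = -1/10
B = -2 (B = 2*(-1) = -2)
g(Q, J) = -2
M = I*sqrt(3710)/10 (M = sqrt(-1/10 - 37) = sqrt(-371/10) = I*sqrt(3710)/10 ≈ 6.091*I)
(M + (-190 - g(-4, -1)))**2 = (I*sqrt(3710)/10 + (-190 - 1*(-2)))**2 = (I*sqrt(3710)/10 + (-190 + 2))**2 = (I*sqrt(3710)/10 - 188)**2 = (-188 + I*sqrt(3710)/10)**2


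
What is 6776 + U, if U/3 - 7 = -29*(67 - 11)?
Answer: 1925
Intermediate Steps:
U = -4851 (U = 21 + 3*(-29*(67 - 11)) = 21 + 3*(-29*56) = 21 + 3*(-1624) = 21 - 4872 = -4851)
6776 + U = 6776 - 4851 = 1925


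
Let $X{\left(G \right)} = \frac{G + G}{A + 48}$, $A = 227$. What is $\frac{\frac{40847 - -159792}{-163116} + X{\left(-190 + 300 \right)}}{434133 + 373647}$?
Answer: $- \frac{350731}{658809212400} \approx -5.3237 \cdot 10^{-7}$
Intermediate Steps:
$X{\left(G \right)} = \frac{2 G}{275}$ ($X{\left(G \right)} = \frac{G + G}{227 + 48} = \frac{2 G}{275}$)
$\frac{\frac{40847 - -159792}{-163116} + X{\left(-190 + 300 \right)}}{434133 + 373647} = \frac{\frac{40847 - -159792}{-163116} + \frac{2 \left(-190 + 300\right)}{275}}{434133 + 373647} = \frac{\left(40847 + 159792\right) \left(- \frac{1}{163116}\right) + \frac{2}{275} \cdot 110}{807780} = \left(200639 \left(- \frac{1}{163116}\right) + \frac{4}{5}\right) \frac{1}{807780} = \left(- \frac{200639}{163116} + \frac{4}{5}\right) \frac{1}{807780} = \left(- \frac{350731}{815580}\right) \frac{1}{807780} = - \frac{350731}{658809212400}$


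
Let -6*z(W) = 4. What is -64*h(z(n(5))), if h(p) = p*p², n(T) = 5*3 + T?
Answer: 512/27 ≈ 18.963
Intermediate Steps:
n(T) = 15 + T
z(W) = -⅔ (z(W) = -⅙*4 = -⅔)
h(p) = p³
-64*h(z(n(5))) = -64*(-⅔)³ = -64*(-8/27) = 512/27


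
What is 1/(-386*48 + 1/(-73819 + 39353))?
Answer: -34466/638586049 ≈ -5.3972e-5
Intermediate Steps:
1/(-386*48 + 1/(-73819 + 39353)) = 1/(-18528 + 1/(-34466)) = 1/(-18528 - 1/34466) = 1/(-638586049/34466) = -34466/638586049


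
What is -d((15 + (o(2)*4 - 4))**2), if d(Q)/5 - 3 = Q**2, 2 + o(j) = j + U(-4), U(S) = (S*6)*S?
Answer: -121719003140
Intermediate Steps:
U(S) = 6*S**2 (U(S) = (6*S)*S = 6*S**2)
o(j) = 94 + j (o(j) = -2 + (j + 6*(-4)**2) = -2 + (j + 6*16) = -2 + (j + 96) = -2 + (96 + j) = 94 + j)
d(Q) = 15 + 5*Q**2
-d((15 + (o(2)*4 - 4))**2) = -(15 + 5*((15 + ((94 + 2)*4 - 4))**2)**2) = -(15 + 5*((15 + (96*4 - 4))**2)**2) = -(15 + 5*((15 + (384 - 4))**2)**2) = -(15 + 5*((15 + 380)**2)**2) = -(15 + 5*(395**2)**2) = -(15 + 5*156025**2) = -(15 + 5*24343800625) = -(15 + 121719003125) = -1*121719003140 = -121719003140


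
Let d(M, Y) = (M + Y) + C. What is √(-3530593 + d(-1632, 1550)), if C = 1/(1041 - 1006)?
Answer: 2*I*√1081269210/35 ≈ 1879.0*I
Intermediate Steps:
C = 1/35 ≈ 0.028571
d(M, Y) = 1/35 + M + Y (d(M, Y) = (M + Y) + 1/35 = 1/35 + M + Y)
√(-3530593 + d(-1632, 1550)) = √(-3530593 + (1/35 - 1632 + 1550)) = √(-3530593 - 2869/35) = √(-123573624/35) = 2*I*√1081269210/35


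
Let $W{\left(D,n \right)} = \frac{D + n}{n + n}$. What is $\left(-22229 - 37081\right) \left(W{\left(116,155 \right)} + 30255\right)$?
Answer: $- \frac{55628752851}{31} \approx -1.7945 \cdot 10^{9}$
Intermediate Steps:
$W{\left(D,n \right)} = \frac{D + n}{2 n}$
$\left(-22229 - 37081\right) \left(W{\left(116,155 \right)} + 30255\right) = \left(-22229 - 37081\right) \left(\frac{116 + 155}{2 \cdot 155} + 30255\right) = - 59310 \left(\frac{1}{2} \cdot \frac{1}{155} \cdot 271 + 30255\right) = - 59310 \left(\frac{271}{310} + 30255\right) = \left(-59310\right) \frac{9379321}{310} = - \frac{55628752851}{31}$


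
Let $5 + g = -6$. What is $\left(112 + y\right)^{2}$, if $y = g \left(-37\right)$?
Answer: $269361$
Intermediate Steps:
$g = -11$ ($g = -5 - 6 = -11$)
$y = 407$ ($y = \left(-11\right) \left(-37\right) = 407$)
$\left(112 + y\right)^{2} = \left(112 + 407\right)^{2} = 519^{2} = 269361$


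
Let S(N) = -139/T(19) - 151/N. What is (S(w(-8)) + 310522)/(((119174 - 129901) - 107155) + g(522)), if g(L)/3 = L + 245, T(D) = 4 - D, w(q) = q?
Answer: -37266017/13869720 ≈ -2.6869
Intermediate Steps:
g(L) = 735 + 3*L (g(L) = 3*(L + 245) = 3*(245 + L) = 735 + 3*L)
S(N) = 139/15 - 151/N (S(N) = -139/(4 - 1*19) - 151/N = -139/(4 - 19) - 151/N = -139/(-15) - 151/N = -139*(-1/15) - 151/N = 139/15 - 151/N)
(S(w(-8)) + 310522)/(((119174 - 129901) - 107155) + g(522)) = ((139/15 - 151/(-8)) + 310522)/(((119174 - 129901) - 107155) + (735 + 3*522)) = ((139/15 - 151*(-⅛)) + 310522)/((-10727 - 107155) + (735 + 1566)) = ((139/15 + 151/8) + 310522)/(-117882 + 2301) = (3377/120 + 310522)/(-115581) = (37266017/120)*(-1/115581) = -37266017/13869720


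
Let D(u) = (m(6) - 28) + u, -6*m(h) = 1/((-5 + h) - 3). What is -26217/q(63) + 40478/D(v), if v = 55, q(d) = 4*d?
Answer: 12653883/9100 ≈ 1390.5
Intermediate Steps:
m(h) = -1/(6*(-8 + h)) (m(h) = -1/(6*((-5 + h) - 3)) = -1/(6*(-8 + h)))
D(u) = -335/12 + u (D(u) = (-1/(-48 + 6*6) - 28) + u = (-1/(-48 + 36) - 28) + u = (-1/(-12) - 28) + u = (-1*(-1/12) - 28) + u = (1/12 - 28) + u = -335/12 + u)
-26217/q(63) + 40478/D(v) = -26217/(4*63) + 40478/(-335/12 + 55) = -26217/252 + 40478/(325/12) = -26217*1/252 + 40478*(12/325) = -2913/28 + 485736/325 = 12653883/9100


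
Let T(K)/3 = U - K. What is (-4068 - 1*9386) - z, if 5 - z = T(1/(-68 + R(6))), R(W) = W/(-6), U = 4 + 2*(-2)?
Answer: -309556/23 ≈ -13459.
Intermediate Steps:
U = 0 (U = 4 - 4 = 0)
R(W) = -W/6 (R(W) = W*(-⅙) = -W/6)
T(K) = -3*K (T(K) = 3*(0 - K) = 3*(-K) = -3*K)
z = 114/23 (z = 5 - (-3)/(-68 - ⅙*6) = 5 - (-3)/(-68 - 1) = 5 - (-3)/(-69) = 5 - (-3)*(-1)/69 = 5 - 1*1/23 = 5 - 1/23 = 114/23 ≈ 4.9565)
(-4068 - 1*9386) - z = (-4068 - 1*9386) - 1*114/23 = (-4068 - 9386) - 114/23 = -13454 - 114/23 = -309556/23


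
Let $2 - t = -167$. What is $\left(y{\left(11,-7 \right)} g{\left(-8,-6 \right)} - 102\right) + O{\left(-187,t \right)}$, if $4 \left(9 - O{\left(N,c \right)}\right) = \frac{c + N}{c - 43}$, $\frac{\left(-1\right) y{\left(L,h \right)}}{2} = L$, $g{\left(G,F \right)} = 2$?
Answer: $- \frac{3835}{28} \approx -136.96$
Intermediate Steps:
$t = 169$ ($t = 2 - -167 = 2 + 167 = 169$)
$y{\left(L,h \right)} = - 2 L$
$O{\left(N,c \right)} = 9 - \frac{N + c}{4 \left(-43 + c\right)}$ ($O{\left(N,c \right)} = 9 - \frac{\left(c + N\right) \frac{1}{c - 43}}{4} = 9 - \frac{\left(N + c\right) \frac{1}{-43 + c}}{4} = 9 - \frac{\frac{1}{-43 + c} \left(N + c\right)}{4} = 9 - \frac{N + c}{4 \left(-43 + c\right)}$)
$\left(y{\left(11,-7 \right)} g{\left(-8,-6 \right)} - 102\right) + O{\left(-187,t \right)} = \left(\left(-2\right) 11 \cdot 2 - 102\right) + \frac{-1548 - -187 + 35 \cdot 169}{4 \left(-43 + 169\right)} = \left(\left(-22\right) 2 - 102\right) + \frac{-1548 + 187 + 5915}{4 \cdot 126} = \left(-44 - 102\right) + \frac{1}{4} \cdot \frac{1}{126} \cdot 4554 = -146 + \frac{253}{28} = - \frac{3835}{28}$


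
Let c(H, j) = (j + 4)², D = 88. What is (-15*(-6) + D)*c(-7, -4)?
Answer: 0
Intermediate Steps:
c(H, j) = (4 + j)²
(-15*(-6) + D)*c(-7, -4) = (-15*(-6) + 88)*(4 - 4)² = (90 + 88)*0² = 178*0 = 0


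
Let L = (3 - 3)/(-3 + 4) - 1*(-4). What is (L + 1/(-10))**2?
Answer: 1521/100 ≈ 15.210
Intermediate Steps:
L = 4 (L = 0/1 + 4 = 0*1 + 4 = 0 + 4 = 4)
(L + 1/(-10))**2 = (4 + 1/(-10))**2 = (4 - 1/10)**2 = (39/10)**2 = 1521/100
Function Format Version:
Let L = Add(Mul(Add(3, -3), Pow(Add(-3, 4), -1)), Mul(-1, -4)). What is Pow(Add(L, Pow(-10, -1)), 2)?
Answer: Rational(1521, 100) ≈ 15.210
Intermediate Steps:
L = 4 (L = Add(Mul(0, Pow(1, -1)), 4) = Add(Mul(0, 1), 4) = Add(0, 4) = 4)
Pow(Add(L, Pow(-10, -1)), 2) = Pow(Add(4, Pow(-10, -1)), 2) = Pow(Add(4, Rational(-1, 10)), 2) = Pow(Rational(39, 10), 2) = Rational(1521, 100)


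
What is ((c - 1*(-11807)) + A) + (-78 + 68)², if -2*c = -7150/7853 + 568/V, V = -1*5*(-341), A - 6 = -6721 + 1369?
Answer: 87851488888/13389365 ≈ 6561.3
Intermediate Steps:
A = -5346 (A = 6 + (-6721 + 1369) = 6 - 5352 = -5346)
V = 1705 (V = -5*(-341) = 1705)
c = 3865123/13389365 (c = -(-7150/7853 + 568/1705)/2 = -½*(-7730246/13389365) = 3865123/13389365 ≈ 0.28867)
((c - 1*(-11807)) + A) + (-78 + 68)² = ((3865123/13389365 - 1*(-11807)) - 5346) + (-78 + 68)² = ((3865123/13389365 + 11807) - 5346) + (-10)² = (158092097678/13389365 - 5346) + 100 = 86512552388/13389365 + 100 = 87851488888/13389365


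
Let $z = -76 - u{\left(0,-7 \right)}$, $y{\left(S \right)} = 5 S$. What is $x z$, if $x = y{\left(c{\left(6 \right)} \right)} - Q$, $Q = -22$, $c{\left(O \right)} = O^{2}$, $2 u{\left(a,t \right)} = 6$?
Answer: $-15958$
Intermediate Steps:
$u{\left(a,t \right)} = 3$ ($u{\left(a,t \right)} = \frac{1}{2} \cdot 6 = 3$)
$x = 202$ ($x = 5 \cdot 6^{2} - -22 = 5 \cdot 36 + 22 = 180 + 22 = 202$)
$z = -79$ ($z = -76 - 3 = -79$)
$x z = 202 \left(-79\right) = -15958$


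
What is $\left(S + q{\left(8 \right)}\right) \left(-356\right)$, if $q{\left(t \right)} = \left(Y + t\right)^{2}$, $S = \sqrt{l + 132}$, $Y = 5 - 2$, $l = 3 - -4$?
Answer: $-43076 - 356 \sqrt{139} \approx -47273.0$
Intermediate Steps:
$l = 7$ ($l = 3 + 4 = 7$)
$Y = 3$ ($Y = 5 - 2 = 3$)
$S = \sqrt{139}$ ($S = \sqrt{7 + 132} = \sqrt{139} \approx 11.79$)
$q{\left(t \right)} = \left(3 + t\right)^{2}$
$\left(S + q{\left(8 \right)}\right) \left(-356\right) = \left(\sqrt{139} + \left(3 + 8\right)^{2}\right) \left(-356\right) = \left(\sqrt{139} + 11^{2}\right) \left(-356\right) = \left(\sqrt{139} + 121\right) \left(-356\right) = \left(121 + \sqrt{139}\right) \left(-356\right) = -43076 - 356 \sqrt{139}$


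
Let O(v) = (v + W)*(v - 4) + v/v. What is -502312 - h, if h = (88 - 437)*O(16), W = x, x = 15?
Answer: -372135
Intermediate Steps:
W = 15
O(v) = 1 + (-4 + v)*(15 + v) (O(v) = (v + 15)*(v - 4) + v/v = (15 + v)*(-4 + v) + 1 = (-4 + v)*(15 + v) + 1 = 1 + (-4 + v)*(15 + v))
h = -130177 (h = (88 - 437)*(-59 + 16² + 11*16) = -349*(-59 + 256 + 176) = -349*373 = -130177)
-502312 - h = -502312 - 1*(-130177) = -502312 + 130177 = -372135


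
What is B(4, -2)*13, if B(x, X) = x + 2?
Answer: 78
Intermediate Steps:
B(x, X) = 2 + x
B(4, -2)*13 = (2 + 4)*13 = 6*13 = 78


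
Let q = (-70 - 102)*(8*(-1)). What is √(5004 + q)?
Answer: 2*√1595 ≈ 79.875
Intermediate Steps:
q = 1376 (q = -172*(-8) = 1376)
√(5004 + q) = √(5004 + 1376) = √6380 = 2*√1595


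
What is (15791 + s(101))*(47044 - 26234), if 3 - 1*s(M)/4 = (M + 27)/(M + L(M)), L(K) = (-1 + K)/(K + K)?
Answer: 3370072141210/10251 ≈ 3.2876e+8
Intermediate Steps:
L(K) = (-1 + K)/(2*K) (L(K) = (-1 + K)/((2*K)) = (-1 + K)*(1/(2*K)) = (-1 + K)/(2*K))
s(M) = 12 - 4*(27 + M)/(M + (-1 + M)/(2*M)) (s(M) = 12 - 4*(M + 27)/(M + (-1 + M)/(2*M)) = 12 - 4*(27 + M)/(M + (-1 + M)/(2*M)))
(15791 + s(101))*(47044 - 26234) = (15791 + 4*(-3 - 51*101 + 4*101²)/(-1 + 101 + 2*101²))*(47044 - 26234) = (15791 + 4*(-3 - 5151 + 4*10201)/(-1 + 101 + 2*10201))*20810 = (15791 + 4*(-3 - 5151 + 40804)/(-1 + 101 + 20402))*20810 = (15791 + 4*35650/20502)*20810 = (15791 + 4*(1/20502)*35650)*20810 = (15791 + 71300/10251)*20810 = (161944841/10251)*20810 = 3370072141210/10251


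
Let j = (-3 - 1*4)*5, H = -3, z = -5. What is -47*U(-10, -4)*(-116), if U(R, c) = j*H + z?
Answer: 545200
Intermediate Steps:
j = -35 (j = (-3 - 4)*5 = -7*5 = -35)
U(R, c) = 100 (U(R, c) = -35*(-3) - 5 = 105 - 5 = 100)
-47*U(-10, -4)*(-116) = -47*100*(-116) = -4700*(-116) = 545200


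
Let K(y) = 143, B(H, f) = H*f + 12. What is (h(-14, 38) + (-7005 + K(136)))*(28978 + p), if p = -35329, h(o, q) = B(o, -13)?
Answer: 42348468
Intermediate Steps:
B(H, f) = 12 + H*f
h(o, q) = 12 - 13*o (h(o, q) = 12 + o*(-13) = 12 - 13*o)
(h(-14, 38) + (-7005 + K(136)))*(28978 + p) = ((12 - 13*(-14)) + (-7005 + 143))*(28978 - 35329) = ((12 + 182) - 6862)*(-6351) = (194 - 6862)*(-6351) = -6668*(-6351) = 42348468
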